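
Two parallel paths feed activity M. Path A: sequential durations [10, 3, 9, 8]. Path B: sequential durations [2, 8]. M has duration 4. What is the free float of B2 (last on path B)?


ES(B2) = sum of predecessors on chain B = 2
EF(B2) = ES + duration = 2 + 8 = 10
Successor of B2 is M. ES(M) = max(sum(A), sum(B)) = max(30, 10) = 30
Free float = ES(successor) - EF(current) = 30 - 10 = 20

20


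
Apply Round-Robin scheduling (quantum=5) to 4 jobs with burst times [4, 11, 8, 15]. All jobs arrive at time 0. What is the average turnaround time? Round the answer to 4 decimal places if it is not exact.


Time quantum = 5
Execution trace:
  J1 runs 4 units, time = 4
  J2 runs 5 units, time = 9
  J3 runs 5 units, time = 14
  J4 runs 5 units, time = 19
  J2 runs 5 units, time = 24
  J3 runs 3 units, time = 27
  J4 runs 5 units, time = 32
  J2 runs 1 units, time = 33
  J4 runs 5 units, time = 38
Finish times: [4, 33, 27, 38]
Average turnaround = 102/4 = 25.5

25.5


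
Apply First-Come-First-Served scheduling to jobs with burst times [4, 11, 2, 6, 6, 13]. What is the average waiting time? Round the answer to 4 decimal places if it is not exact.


FCFS order (as given): [4, 11, 2, 6, 6, 13]
Waiting times:
  Job 1: wait = 0
  Job 2: wait = 4
  Job 3: wait = 15
  Job 4: wait = 17
  Job 5: wait = 23
  Job 6: wait = 29
Sum of waiting times = 88
Average waiting time = 88/6 = 14.6667

14.6667


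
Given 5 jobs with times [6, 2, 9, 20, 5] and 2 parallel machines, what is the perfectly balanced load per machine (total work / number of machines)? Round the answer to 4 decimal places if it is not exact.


Total processing time = 6 + 2 + 9 + 20 + 5 = 42
Number of machines = 2
Ideal balanced load = 42 / 2 = 21.0

21.0


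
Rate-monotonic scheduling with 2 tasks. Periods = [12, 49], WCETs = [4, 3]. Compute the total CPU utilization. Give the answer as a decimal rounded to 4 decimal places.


Compute individual utilizations (exact fractions):
  Task 1: C/T = 4/12 = 1/3 (approx. 0.3333)
  Task 2: C/T = 3/49 (approx. 0.0612)
Total utilization U = 1/3 + 3/49 = 58/147
Rounded to 4 decimal places: U = 0.3946
RM (Liu & Layland) bound for 2 tasks = 0.828427; compare with U = 58/147 (approx. 0.394558)
U <= bound, so schedulable by RM sufficient condition.

0.3946


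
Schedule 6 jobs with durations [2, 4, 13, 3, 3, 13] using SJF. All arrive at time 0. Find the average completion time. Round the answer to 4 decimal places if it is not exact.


SJF order (ascending): [2, 3, 3, 4, 13, 13]
Completion times:
  Job 1: burst=2, C=2
  Job 2: burst=3, C=5
  Job 3: burst=3, C=8
  Job 4: burst=4, C=12
  Job 5: burst=13, C=25
  Job 6: burst=13, C=38
Average completion = 90/6 = 15.0

15.0


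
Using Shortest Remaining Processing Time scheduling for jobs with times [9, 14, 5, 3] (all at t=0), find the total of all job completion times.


Since all jobs arrive at t=0, SRPT equals SPT ordering.
SPT order: [3, 5, 9, 14]
Completion times:
  Job 1: p=3, C=3
  Job 2: p=5, C=8
  Job 3: p=9, C=17
  Job 4: p=14, C=31
Total completion time = 3 + 8 + 17 + 31 = 59

59


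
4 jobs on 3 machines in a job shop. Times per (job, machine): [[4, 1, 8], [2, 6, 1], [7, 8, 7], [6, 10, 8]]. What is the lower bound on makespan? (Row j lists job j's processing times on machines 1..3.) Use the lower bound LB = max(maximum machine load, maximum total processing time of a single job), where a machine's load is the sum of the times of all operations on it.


Machine loads:
  Machine 1: 4 + 2 + 7 + 6 = 19
  Machine 2: 1 + 6 + 8 + 10 = 25
  Machine 3: 8 + 1 + 7 + 8 = 24
Max machine load = 25
Job totals:
  Job 1: 13
  Job 2: 9
  Job 3: 22
  Job 4: 24
Max job total = 24
Lower bound = max(25, 24) = 25

25


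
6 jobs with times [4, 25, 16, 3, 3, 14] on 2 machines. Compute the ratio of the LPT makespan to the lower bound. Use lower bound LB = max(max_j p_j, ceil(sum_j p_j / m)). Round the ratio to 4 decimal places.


LPT order: [25, 16, 14, 4, 3, 3]
Machine loads after assignment: [32, 33]
LPT makespan = 33
Lower bound = max(max_job, ceil(total/2)) = max(25, 33) = 33
Ratio = 33 / 33 = 1.0

1.0


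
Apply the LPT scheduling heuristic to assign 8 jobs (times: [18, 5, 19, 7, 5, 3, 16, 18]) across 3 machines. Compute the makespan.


Sort jobs in decreasing order (LPT): [19, 18, 18, 16, 7, 5, 5, 3]
Assign each job to the least loaded machine:
  Machine 1: jobs [19, 5, 5], load = 29
  Machine 2: jobs [18, 16], load = 34
  Machine 3: jobs [18, 7, 3], load = 28
Makespan = max load = 34

34


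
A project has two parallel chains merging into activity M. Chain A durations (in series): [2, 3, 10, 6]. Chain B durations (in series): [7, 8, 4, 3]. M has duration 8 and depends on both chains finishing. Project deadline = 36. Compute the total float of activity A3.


Forward pass: ES(A3) = sum of predecessors on chain A = 5
EF = ES + duration = 5 + 10 = 15
Backward pass: LF(M) = deadline = 36; LS(M) = 36 - 8 = 28
LF(A3) = LS(M) - sum(successors on chain A) = 28 - 6 = 22
LS = LF - duration = 22 - 10 = 12
Total float = LS - ES = 12 - 5 = 7

7


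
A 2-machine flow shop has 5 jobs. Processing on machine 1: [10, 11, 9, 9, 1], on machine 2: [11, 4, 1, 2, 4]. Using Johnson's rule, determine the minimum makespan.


Apply Johnson's rule:
  Group 1 (a <= b): [(5, 1, 4), (1, 10, 11)]
  Group 2 (a > b): [(2, 11, 4), (4, 9, 2), (3, 9, 1)]
Optimal job order: [5, 1, 2, 4, 3]
Schedule:
  Job 5: M1 done at 1, M2 done at 5
  Job 1: M1 done at 11, M2 done at 22
  Job 2: M1 done at 22, M2 done at 26
  Job 4: M1 done at 31, M2 done at 33
  Job 3: M1 done at 40, M2 done at 41
Makespan = 41

41


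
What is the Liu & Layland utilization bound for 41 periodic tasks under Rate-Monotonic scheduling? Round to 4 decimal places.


Compute 2^(1/41) = 1.0170497444
Subtract 1: 1.0170497444 - 1 = 0.0170497444
Multiply by n: 41 * 0.0170497444 = 0.6990395204
Round to 4 dp: 0.6990

0.6990


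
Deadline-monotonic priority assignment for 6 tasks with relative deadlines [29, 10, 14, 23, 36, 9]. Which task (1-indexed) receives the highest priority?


Sort tasks by relative deadline (ascending):
  Task 6: deadline = 9
  Task 2: deadline = 10
  Task 3: deadline = 14
  Task 4: deadline = 23
  Task 1: deadline = 29
  Task 5: deadline = 36
Priority order (highest first): [6, 2, 3, 4, 1, 5]
Highest priority task = 6

6


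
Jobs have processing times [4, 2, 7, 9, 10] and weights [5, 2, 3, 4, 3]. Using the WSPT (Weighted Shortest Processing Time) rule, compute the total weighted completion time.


Compute p/w ratios and sort ascending (WSPT): [(4, 5), (2, 2), (9, 4), (7, 3), (10, 3)]
Compute weighted completion times:
  Job (p=4,w=5): C=4, w*C=5*4=20
  Job (p=2,w=2): C=6, w*C=2*6=12
  Job (p=9,w=4): C=15, w*C=4*15=60
  Job (p=7,w=3): C=22, w*C=3*22=66
  Job (p=10,w=3): C=32, w*C=3*32=96
Total weighted completion time = 254

254


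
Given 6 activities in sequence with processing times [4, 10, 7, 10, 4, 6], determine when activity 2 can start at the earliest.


Activity 2 starts after activities 1 through 1 complete.
Predecessor durations: [4]
ES = 4 = 4

4


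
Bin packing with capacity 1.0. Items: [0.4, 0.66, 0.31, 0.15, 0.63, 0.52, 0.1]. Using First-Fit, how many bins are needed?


Place items sequentially using First-Fit:
  Item 0.4 -> new Bin 1
  Item 0.66 -> new Bin 2
  Item 0.31 -> Bin 1 (now 0.71)
  Item 0.15 -> Bin 1 (now 0.86)
  Item 0.63 -> new Bin 3
  Item 0.52 -> new Bin 4
  Item 0.1 -> Bin 1 (now 0.96)
Total bins used = 4

4


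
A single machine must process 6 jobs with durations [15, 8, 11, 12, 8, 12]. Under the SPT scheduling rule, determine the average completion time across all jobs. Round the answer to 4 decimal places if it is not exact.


Sort jobs by processing time (SPT order): [8, 8, 11, 12, 12, 15]
Compute completion times sequentially:
  Job 1: processing = 8, completes at 8
  Job 2: processing = 8, completes at 16
  Job 3: processing = 11, completes at 27
  Job 4: processing = 12, completes at 39
  Job 5: processing = 12, completes at 51
  Job 6: processing = 15, completes at 66
Sum of completion times = 207
Average completion time = 207/6 = 34.5

34.5


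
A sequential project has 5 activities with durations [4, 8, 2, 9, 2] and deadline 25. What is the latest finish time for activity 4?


LF(activity 4) = deadline - sum of successor durations
Successors: activities 5 through 5 with durations [2]
Sum of successor durations = 2
LF = 25 - 2 = 23

23


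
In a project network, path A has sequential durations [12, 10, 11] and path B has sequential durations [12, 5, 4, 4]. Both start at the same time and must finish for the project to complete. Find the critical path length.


Path A total = 12 + 10 + 11 = 33
Path B total = 12 + 5 + 4 + 4 = 25
Critical path = longest path = max(33, 25) = 33

33


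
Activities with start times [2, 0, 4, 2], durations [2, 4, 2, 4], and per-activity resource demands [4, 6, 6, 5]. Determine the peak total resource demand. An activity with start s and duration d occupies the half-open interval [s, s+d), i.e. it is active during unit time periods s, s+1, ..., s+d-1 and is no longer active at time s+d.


Each activity i is active on [start_i, start_i + duration_i).
Compute total resource usage per time slot:
  t=0: active resources = [6], total = 6
  t=1: active resources = [6], total = 6
  t=2: active resources = [4, 6, 5], total = 15
  t=3: active resources = [4, 6, 5], total = 15
  t=4: active resources = [6, 5], total = 11
  t=5: active resources = [6, 5], total = 11
Peak resource demand = 15

15


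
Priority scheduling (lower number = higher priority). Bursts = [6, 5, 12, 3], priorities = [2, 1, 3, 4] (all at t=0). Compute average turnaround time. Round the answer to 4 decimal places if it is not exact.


Sort by priority (ascending = highest first):
Order: [(1, 5), (2, 6), (3, 12), (4, 3)]
Completion times:
  Priority 1, burst=5, C=5
  Priority 2, burst=6, C=11
  Priority 3, burst=12, C=23
  Priority 4, burst=3, C=26
Average turnaround = 65/4 = 16.25

16.25


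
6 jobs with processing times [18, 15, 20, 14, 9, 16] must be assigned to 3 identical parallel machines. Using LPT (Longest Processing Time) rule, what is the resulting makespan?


Sort jobs in decreasing order (LPT): [20, 18, 16, 15, 14, 9]
Assign each job to the least loaded machine:
  Machine 1: jobs [20, 9], load = 29
  Machine 2: jobs [18, 14], load = 32
  Machine 3: jobs [16, 15], load = 31
Makespan = max load = 32

32


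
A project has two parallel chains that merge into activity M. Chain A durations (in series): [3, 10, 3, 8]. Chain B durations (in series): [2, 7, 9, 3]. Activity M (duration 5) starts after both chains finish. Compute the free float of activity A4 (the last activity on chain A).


ES(A4) = sum of predecessors on chain A = 16
EF(A4) = ES + duration = 16 + 8 = 24
Successor of A4 is M. ES(M) = max(sum(A), sum(B)) = max(24, 21) = 24
Free float = ES(successor) - EF(current) = 24 - 24 = 0

0


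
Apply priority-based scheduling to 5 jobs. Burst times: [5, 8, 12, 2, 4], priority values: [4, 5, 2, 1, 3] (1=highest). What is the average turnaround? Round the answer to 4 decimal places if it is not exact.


Sort by priority (ascending = highest first):
Order: [(1, 2), (2, 12), (3, 4), (4, 5), (5, 8)]
Completion times:
  Priority 1, burst=2, C=2
  Priority 2, burst=12, C=14
  Priority 3, burst=4, C=18
  Priority 4, burst=5, C=23
  Priority 5, burst=8, C=31
Average turnaround = 88/5 = 17.6

17.6


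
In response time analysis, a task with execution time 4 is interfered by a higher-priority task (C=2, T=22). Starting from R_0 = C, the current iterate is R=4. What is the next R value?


R_next = C + ceil(R_prev / T_hp) * C_hp
ceil(4 / 22) = ceil(0.1818) = 1
Interference = 1 * 2 = 2
R_next = 4 + 2 = 6

6


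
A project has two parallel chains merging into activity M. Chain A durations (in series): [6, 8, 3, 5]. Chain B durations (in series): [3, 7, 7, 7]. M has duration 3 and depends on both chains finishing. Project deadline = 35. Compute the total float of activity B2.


Forward pass: ES(B2) = sum of predecessors on chain B = 3
EF = ES + duration = 3 + 7 = 10
Backward pass: LF(M) = deadline = 35; LS(M) = 35 - 3 = 32
LF(B2) = LS(M) - sum(successors on chain B) = 32 - 14 = 18
LS = LF - duration = 18 - 7 = 11
Total float = LS - ES = 11 - 3 = 8

8


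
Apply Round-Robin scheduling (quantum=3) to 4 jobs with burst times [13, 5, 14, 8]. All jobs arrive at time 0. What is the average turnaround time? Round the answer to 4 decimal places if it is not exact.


Time quantum = 3
Execution trace:
  J1 runs 3 units, time = 3
  J2 runs 3 units, time = 6
  J3 runs 3 units, time = 9
  J4 runs 3 units, time = 12
  J1 runs 3 units, time = 15
  J2 runs 2 units, time = 17
  J3 runs 3 units, time = 20
  J4 runs 3 units, time = 23
  J1 runs 3 units, time = 26
  J3 runs 3 units, time = 29
  J4 runs 2 units, time = 31
  J1 runs 3 units, time = 34
  J3 runs 3 units, time = 37
  J1 runs 1 units, time = 38
  J3 runs 2 units, time = 40
Finish times: [38, 17, 40, 31]
Average turnaround = 126/4 = 31.5

31.5


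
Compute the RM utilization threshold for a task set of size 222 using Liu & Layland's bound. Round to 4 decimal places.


Compute 2^(1/222) = 1.0031271640
Subtract 1: 1.0031271640 - 1 = 0.0031271640
Multiply by n: 222 * 0.0031271640 = 0.6942304080
Round to 4 dp: 0.6942

0.6942


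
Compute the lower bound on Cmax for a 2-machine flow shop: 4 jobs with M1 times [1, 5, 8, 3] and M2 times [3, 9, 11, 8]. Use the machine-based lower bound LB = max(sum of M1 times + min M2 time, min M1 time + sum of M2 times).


LB1 = sum(M1 times) + min(M2 times) = 17 + 3 = 20
LB2 = min(M1 times) + sum(M2 times) = 1 + 31 = 32
Lower bound = max(LB1, LB2) = max(20, 32) = 32

32


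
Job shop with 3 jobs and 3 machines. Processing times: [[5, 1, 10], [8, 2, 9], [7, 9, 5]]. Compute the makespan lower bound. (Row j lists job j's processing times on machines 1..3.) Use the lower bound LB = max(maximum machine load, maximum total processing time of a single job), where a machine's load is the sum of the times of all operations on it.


Machine loads:
  Machine 1: 5 + 8 + 7 = 20
  Machine 2: 1 + 2 + 9 = 12
  Machine 3: 10 + 9 + 5 = 24
Max machine load = 24
Job totals:
  Job 1: 16
  Job 2: 19
  Job 3: 21
Max job total = 21
Lower bound = max(24, 21) = 24

24


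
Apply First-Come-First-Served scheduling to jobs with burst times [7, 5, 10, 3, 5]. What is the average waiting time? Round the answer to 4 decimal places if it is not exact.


FCFS order (as given): [7, 5, 10, 3, 5]
Waiting times:
  Job 1: wait = 0
  Job 2: wait = 7
  Job 3: wait = 12
  Job 4: wait = 22
  Job 5: wait = 25
Sum of waiting times = 66
Average waiting time = 66/5 = 13.2

13.2


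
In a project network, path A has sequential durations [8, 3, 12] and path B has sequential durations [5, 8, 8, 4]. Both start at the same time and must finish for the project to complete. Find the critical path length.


Path A total = 8 + 3 + 12 = 23
Path B total = 5 + 8 + 8 + 4 = 25
Critical path = longest path = max(23, 25) = 25

25


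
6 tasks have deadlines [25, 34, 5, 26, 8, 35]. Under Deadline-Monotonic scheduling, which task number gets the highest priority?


Sort tasks by relative deadline (ascending):
  Task 3: deadline = 5
  Task 5: deadline = 8
  Task 1: deadline = 25
  Task 4: deadline = 26
  Task 2: deadline = 34
  Task 6: deadline = 35
Priority order (highest first): [3, 5, 1, 4, 2, 6]
Highest priority task = 3

3


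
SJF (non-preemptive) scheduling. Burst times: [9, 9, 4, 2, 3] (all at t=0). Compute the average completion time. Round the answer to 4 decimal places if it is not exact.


SJF order (ascending): [2, 3, 4, 9, 9]
Completion times:
  Job 1: burst=2, C=2
  Job 2: burst=3, C=5
  Job 3: burst=4, C=9
  Job 4: burst=9, C=18
  Job 5: burst=9, C=27
Average completion = 61/5 = 12.2

12.2


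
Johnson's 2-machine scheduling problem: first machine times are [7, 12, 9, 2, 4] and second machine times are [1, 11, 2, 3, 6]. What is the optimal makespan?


Apply Johnson's rule:
  Group 1 (a <= b): [(4, 2, 3), (5, 4, 6)]
  Group 2 (a > b): [(2, 12, 11), (3, 9, 2), (1, 7, 1)]
Optimal job order: [4, 5, 2, 3, 1]
Schedule:
  Job 4: M1 done at 2, M2 done at 5
  Job 5: M1 done at 6, M2 done at 12
  Job 2: M1 done at 18, M2 done at 29
  Job 3: M1 done at 27, M2 done at 31
  Job 1: M1 done at 34, M2 done at 35
Makespan = 35

35


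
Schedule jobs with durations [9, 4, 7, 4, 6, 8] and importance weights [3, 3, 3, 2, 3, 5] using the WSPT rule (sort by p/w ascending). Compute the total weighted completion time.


Compute p/w ratios and sort ascending (WSPT): [(4, 3), (8, 5), (4, 2), (6, 3), (7, 3), (9, 3)]
Compute weighted completion times:
  Job (p=4,w=3): C=4, w*C=3*4=12
  Job (p=8,w=5): C=12, w*C=5*12=60
  Job (p=4,w=2): C=16, w*C=2*16=32
  Job (p=6,w=3): C=22, w*C=3*22=66
  Job (p=7,w=3): C=29, w*C=3*29=87
  Job (p=9,w=3): C=38, w*C=3*38=114
Total weighted completion time = 371

371


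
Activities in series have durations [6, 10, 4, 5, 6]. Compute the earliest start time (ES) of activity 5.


Activity 5 starts after activities 1 through 4 complete.
Predecessor durations: [6, 10, 4, 5]
ES = 6 + 10 + 4 + 5 = 25

25


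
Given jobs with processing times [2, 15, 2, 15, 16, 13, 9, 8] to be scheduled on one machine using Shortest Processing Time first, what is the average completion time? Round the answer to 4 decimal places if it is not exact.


Sort jobs by processing time (SPT order): [2, 2, 8, 9, 13, 15, 15, 16]
Compute completion times sequentially:
  Job 1: processing = 2, completes at 2
  Job 2: processing = 2, completes at 4
  Job 3: processing = 8, completes at 12
  Job 4: processing = 9, completes at 21
  Job 5: processing = 13, completes at 34
  Job 6: processing = 15, completes at 49
  Job 7: processing = 15, completes at 64
  Job 8: processing = 16, completes at 80
Sum of completion times = 266
Average completion time = 266/8 = 33.25

33.25


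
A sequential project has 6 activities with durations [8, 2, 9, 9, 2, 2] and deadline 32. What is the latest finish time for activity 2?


LF(activity 2) = deadline - sum of successor durations
Successors: activities 3 through 6 with durations [9, 9, 2, 2]
Sum of successor durations = 22
LF = 32 - 22 = 10

10


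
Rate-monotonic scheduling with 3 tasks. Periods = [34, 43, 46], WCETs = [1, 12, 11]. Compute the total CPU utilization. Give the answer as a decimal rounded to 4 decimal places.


Compute individual utilizations (exact fractions):
  Task 1: C/T = 1/34 (approx. 0.0294)
  Task 2: C/T = 12/43 (approx. 0.2791)
  Task 3: C/T = 11/46 (approx. 0.2391)
Total utilization U = 1/34 + 12/43 + 11/46 = 9207/16813
Rounded to 4 decimal places: U = 0.5476
RM (Liu & Layland) bound for 3 tasks = 0.779763; compare with U = 9207/16813 (approx. 0.547612)
U <= bound, so schedulable by RM sufficient condition.

0.5476


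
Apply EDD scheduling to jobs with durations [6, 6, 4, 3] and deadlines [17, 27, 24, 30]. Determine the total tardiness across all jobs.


Sort by due date (EDD order): [(6, 17), (4, 24), (6, 27), (3, 30)]
Compute completion times and tardiness:
  Job 1: p=6, d=17, C=6, tardiness=max(0,6-17)=0
  Job 2: p=4, d=24, C=10, tardiness=max(0,10-24)=0
  Job 3: p=6, d=27, C=16, tardiness=max(0,16-27)=0
  Job 4: p=3, d=30, C=19, tardiness=max(0,19-30)=0
Total tardiness = 0

0


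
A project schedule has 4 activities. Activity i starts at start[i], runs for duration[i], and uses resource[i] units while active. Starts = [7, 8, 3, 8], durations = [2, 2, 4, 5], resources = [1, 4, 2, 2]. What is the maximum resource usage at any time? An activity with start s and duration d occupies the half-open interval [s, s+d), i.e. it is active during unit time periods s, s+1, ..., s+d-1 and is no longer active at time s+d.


Each activity i is active on [start_i, start_i + duration_i).
Compute total resource usage per time slot:
  t=0: active resources = [], total = 0
  t=1: active resources = [], total = 0
  t=2: active resources = [], total = 0
  t=3: active resources = [2], total = 2
  t=4: active resources = [2], total = 2
  t=5: active resources = [2], total = 2
  t=6: active resources = [2], total = 2
  t=7: active resources = [1], total = 1
  t=8: active resources = [1, 4, 2], total = 7
  t=9: active resources = [4, 2], total = 6
  t=10: active resources = [2], total = 2
  t=11: active resources = [2], total = 2
  t=12: active resources = [2], total = 2
Peak resource demand = 7

7


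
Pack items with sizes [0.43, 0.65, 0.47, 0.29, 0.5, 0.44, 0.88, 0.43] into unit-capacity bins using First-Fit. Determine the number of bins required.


Place items sequentially using First-Fit:
  Item 0.43 -> new Bin 1
  Item 0.65 -> new Bin 2
  Item 0.47 -> Bin 1 (now 0.9)
  Item 0.29 -> Bin 2 (now 0.94)
  Item 0.5 -> new Bin 3
  Item 0.44 -> Bin 3 (now 0.94)
  Item 0.88 -> new Bin 4
  Item 0.43 -> new Bin 5
Total bins used = 5

5


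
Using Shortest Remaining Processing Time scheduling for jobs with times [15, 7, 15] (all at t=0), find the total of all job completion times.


Since all jobs arrive at t=0, SRPT equals SPT ordering.
SPT order: [7, 15, 15]
Completion times:
  Job 1: p=7, C=7
  Job 2: p=15, C=22
  Job 3: p=15, C=37
Total completion time = 7 + 22 + 37 = 66

66


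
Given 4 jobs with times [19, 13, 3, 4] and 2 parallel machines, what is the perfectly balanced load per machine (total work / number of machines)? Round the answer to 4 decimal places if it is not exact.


Total processing time = 19 + 13 + 3 + 4 = 39
Number of machines = 2
Ideal balanced load = 39 / 2 = 19.5

19.5


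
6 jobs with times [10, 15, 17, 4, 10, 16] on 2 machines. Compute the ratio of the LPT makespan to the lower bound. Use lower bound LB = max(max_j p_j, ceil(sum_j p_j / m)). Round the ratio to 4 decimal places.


LPT order: [17, 16, 15, 10, 10, 4]
Machine loads after assignment: [37, 35]
LPT makespan = 37
Lower bound = max(max_job, ceil(total/2)) = max(17, 36) = 36
Ratio = 37 / 36 = 1.0278

1.0278


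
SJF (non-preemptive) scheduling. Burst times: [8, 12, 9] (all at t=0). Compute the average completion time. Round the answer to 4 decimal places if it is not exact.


SJF order (ascending): [8, 9, 12]
Completion times:
  Job 1: burst=8, C=8
  Job 2: burst=9, C=17
  Job 3: burst=12, C=29
Average completion = 54/3 = 18.0

18.0


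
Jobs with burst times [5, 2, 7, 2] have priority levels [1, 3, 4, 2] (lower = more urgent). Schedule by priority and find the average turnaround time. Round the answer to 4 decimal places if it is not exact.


Sort by priority (ascending = highest first):
Order: [(1, 5), (2, 2), (3, 2), (4, 7)]
Completion times:
  Priority 1, burst=5, C=5
  Priority 2, burst=2, C=7
  Priority 3, burst=2, C=9
  Priority 4, burst=7, C=16
Average turnaround = 37/4 = 9.25

9.25


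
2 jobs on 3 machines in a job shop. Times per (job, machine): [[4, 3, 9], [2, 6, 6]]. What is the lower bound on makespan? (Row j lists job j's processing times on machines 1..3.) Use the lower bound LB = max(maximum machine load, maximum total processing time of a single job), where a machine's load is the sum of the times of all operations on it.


Machine loads:
  Machine 1: 4 + 2 = 6
  Machine 2: 3 + 6 = 9
  Machine 3: 9 + 6 = 15
Max machine load = 15
Job totals:
  Job 1: 16
  Job 2: 14
Max job total = 16
Lower bound = max(15, 16) = 16

16


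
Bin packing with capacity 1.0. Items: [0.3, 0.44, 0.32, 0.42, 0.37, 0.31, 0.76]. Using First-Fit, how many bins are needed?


Place items sequentially using First-Fit:
  Item 0.3 -> new Bin 1
  Item 0.44 -> Bin 1 (now 0.74)
  Item 0.32 -> new Bin 2
  Item 0.42 -> Bin 2 (now 0.74)
  Item 0.37 -> new Bin 3
  Item 0.31 -> Bin 3 (now 0.68)
  Item 0.76 -> new Bin 4
Total bins used = 4

4


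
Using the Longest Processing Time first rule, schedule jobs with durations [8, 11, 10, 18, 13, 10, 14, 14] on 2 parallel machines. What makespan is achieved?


Sort jobs in decreasing order (LPT): [18, 14, 14, 13, 11, 10, 10, 8]
Assign each job to the least loaded machine:
  Machine 1: jobs [18, 13, 10, 8], load = 49
  Machine 2: jobs [14, 14, 11, 10], load = 49
Makespan = max load = 49

49


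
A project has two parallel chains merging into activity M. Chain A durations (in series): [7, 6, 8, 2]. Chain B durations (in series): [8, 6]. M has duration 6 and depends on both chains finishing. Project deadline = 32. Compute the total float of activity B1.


Forward pass: ES(B1) = sum of predecessors on chain B = 0
EF = ES + duration = 0 + 8 = 8
Backward pass: LF(M) = deadline = 32; LS(M) = 32 - 6 = 26
LF(B1) = LS(M) - sum(successors on chain B) = 26 - 6 = 20
LS = LF - duration = 20 - 8 = 12
Total float = LS - ES = 12 - 0 = 12

12


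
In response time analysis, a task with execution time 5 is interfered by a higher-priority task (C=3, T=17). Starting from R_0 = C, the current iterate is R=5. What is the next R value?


R_next = C + ceil(R_prev / T_hp) * C_hp
ceil(5 / 17) = ceil(0.2941) = 1
Interference = 1 * 3 = 3
R_next = 5 + 3 = 8

8


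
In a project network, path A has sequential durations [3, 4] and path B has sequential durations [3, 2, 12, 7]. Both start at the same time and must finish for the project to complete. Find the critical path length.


Path A total = 3 + 4 = 7
Path B total = 3 + 2 + 12 + 7 = 24
Critical path = longest path = max(7, 24) = 24

24


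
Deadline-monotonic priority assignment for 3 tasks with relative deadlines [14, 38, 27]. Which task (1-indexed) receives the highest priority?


Sort tasks by relative deadline (ascending):
  Task 1: deadline = 14
  Task 3: deadline = 27
  Task 2: deadline = 38
Priority order (highest first): [1, 3, 2]
Highest priority task = 1

1


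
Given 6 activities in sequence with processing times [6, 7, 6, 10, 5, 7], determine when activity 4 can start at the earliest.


Activity 4 starts after activities 1 through 3 complete.
Predecessor durations: [6, 7, 6]
ES = 6 + 7 + 6 = 19

19


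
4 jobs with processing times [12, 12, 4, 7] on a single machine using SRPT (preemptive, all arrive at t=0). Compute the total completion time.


Since all jobs arrive at t=0, SRPT equals SPT ordering.
SPT order: [4, 7, 12, 12]
Completion times:
  Job 1: p=4, C=4
  Job 2: p=7, C=11
  Job 3: p=12, C=23
  Job 4: p=12, C=35
Total completion time = 4 + 11 + 23 + 35 = 73

73


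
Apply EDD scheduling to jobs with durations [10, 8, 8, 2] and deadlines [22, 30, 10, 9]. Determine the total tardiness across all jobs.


Sort by due date (EDD order): [(2, 9), (8, 10), (10, 22), (8, 30)]
Compute completion times and tardiness:
  Job 1: p=2, d=9, C=2, tardiness=max(0,2-9)=0
  Job 2: p=8, d=10, C=10, tardiness=max(0,10-10)=0
  Job 3: p=10, d=22, C=20, tardiness=max(0,20-22)=0
  Job 4: p=8, d=30, C=28, tardiness=max(0,28-30)=0
Total tardiness = 0

0


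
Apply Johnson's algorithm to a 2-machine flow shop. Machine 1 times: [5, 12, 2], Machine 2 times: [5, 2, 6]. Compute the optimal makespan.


Apply Johnson's rule:
  Group 1 (a <= b): [(3, 2, 6), (1, 5, 5)]
  Group 2 (a > b): [(2, 12, 2)]
Optimal job order: [3, 1, 2]
Schedule:
  Job 3: M1 done at 2, M2 done at 8
  Job 1: M1 done at 7, M2 done at 13
  Job 2: M1 done at 19, M2 done at 21
Makespan = 21

21


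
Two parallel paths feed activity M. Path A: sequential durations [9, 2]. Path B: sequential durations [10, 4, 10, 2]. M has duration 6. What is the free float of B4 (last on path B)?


ES(B4) = sum of predecessors on chain B = 24
EF(B4) = ES + duration = 24 + 2 = 26
Successor of B4 is M. ES(M) = max(sum(A), sum(B)) = max(11, 26) = 26
Free float = ES(successor) - EF(current) = 26 - 26 = 0

0


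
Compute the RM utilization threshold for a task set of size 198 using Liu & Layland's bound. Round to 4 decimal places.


Compute 2^(1/198) = 1.0035068781
Subtract 1: 1.0035068781 - 1 = 0.0035068781
Multiply by n: 198 * 0.0035068781 = 0.6943618638
Round to 4 dp: 0.6944

0.6944


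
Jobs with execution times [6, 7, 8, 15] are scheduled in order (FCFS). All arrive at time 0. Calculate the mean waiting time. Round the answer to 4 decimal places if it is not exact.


FCFS order (as given): [6, 7, 8, 15]
Waiting times:
  Job 1: wait = 0
  Job 2: wait = 6
  Job 3: wait = 13
  Job 4: wait = 21
Sum of waiting times = 40
Average waiting time = 40/4 = 10.0

10.0


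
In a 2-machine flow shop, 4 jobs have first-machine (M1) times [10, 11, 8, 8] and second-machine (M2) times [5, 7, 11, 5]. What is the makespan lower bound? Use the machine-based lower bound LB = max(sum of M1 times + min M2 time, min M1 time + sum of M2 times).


LB1 = sum(M1 times) + min(M2 times) = 37 + 5 = 42
LB2 = min(M1 times) + sum(M2 times) = 8 + 28 = 36
Lower bound = max(LB1, LB2) = max(42, 36) = 42

42


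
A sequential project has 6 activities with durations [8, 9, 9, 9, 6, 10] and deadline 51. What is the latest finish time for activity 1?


LF(activity 1) = deadline - sum of successor durations
Successors: activities 2 through 6 with durations [9, 9, 9, 6, 10]
Sum of successor durations = 43
LF = 51 - 43 = 8

8


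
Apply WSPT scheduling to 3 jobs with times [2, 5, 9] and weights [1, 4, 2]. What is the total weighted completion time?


Compute p/w ratios and sort ascending (WSPT): [(5, 4), (2, 1), (9, 2)]
Compute weighted completion times:
  Job (p=5,w=4): C=5, w*C=4*5=20
  Job (p=2,w=1): C=7, w*C=1*7=7
  Job (p=9,w=2): C=16, w*C=2*16=32
Total weighted completion time = 59

59


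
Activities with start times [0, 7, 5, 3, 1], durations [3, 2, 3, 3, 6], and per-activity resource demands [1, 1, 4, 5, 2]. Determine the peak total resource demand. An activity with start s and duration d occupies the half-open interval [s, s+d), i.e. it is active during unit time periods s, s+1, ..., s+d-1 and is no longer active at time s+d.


Each activity i is active on [start_i, start_i + duration_i).
Compute total resource usage per time slot:
  t=0: active resources = [1], total = 1
  t=1: active resources = [1, 2], total = 3
  t=2: active resources = [1, 2], total = 3
  t=3: active resources = [5, 2], total = 7
  t=4: active resources = [5, 2], total = 7
  t=5: active resources = [4, 5, 2], total = 11
  t=6: active resources = [4, 2], total = 6
  t=7: active resources = [1, 4], total = 5
  t=8: active resources = [1], total = 1
Peak resource demand = 11

11


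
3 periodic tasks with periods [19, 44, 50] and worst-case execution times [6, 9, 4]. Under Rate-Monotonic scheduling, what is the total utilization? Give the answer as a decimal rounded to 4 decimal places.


Compute individual utilizations (exact fractions):
  Task 1: C/T = 6/19 (approx. 0.3158)
  Task 2: C/T = 9/44 (approx. 0.2045)
  Task 3: C/T = 4/50 = 2/25 (approx. 0.08)
Total utilization U = 6/19 + 9/44 + 2/25 = 12547/20900
Rounded to 4 decimal places: U = 0.6003
RM (Liu & Layland) bound for 3 tasks = 0.779763; compare with U = 12547/20900 (approx. 0.600335)
U <= bound, so schedulable by RM sufficient condition.

0.6003


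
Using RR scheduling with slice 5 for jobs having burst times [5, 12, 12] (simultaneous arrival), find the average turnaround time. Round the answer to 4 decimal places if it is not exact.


Time quantum = 5
Execution trace:
  J1 runs 5 units, time = 5
  J2 runs 5 units, time = 10
  J3 runs 5 units, time = 15
  J2 runs 5 units, time = 20
  J3 runs 5 units, time = 25
  J2 runs 2 units, time = 27
  J3 runs 2 units, time = 29
Finish times: [5, 27, 29]
Average turnaround = 61/3 = 20.3333

20.3333


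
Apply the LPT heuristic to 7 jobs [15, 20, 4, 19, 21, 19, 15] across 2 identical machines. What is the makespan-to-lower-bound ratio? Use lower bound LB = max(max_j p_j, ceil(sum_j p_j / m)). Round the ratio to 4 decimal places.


LPT order: [21, 20, 19, 19, 15, 15, 4]
Machine loads after assignment: [55, 58]
LPT makespan = 58
Lower bound = max(max_job, ceil(total/2)) = max(21, 57) = 57
Ratio = 58 / 57 = 1.0175

1.0175


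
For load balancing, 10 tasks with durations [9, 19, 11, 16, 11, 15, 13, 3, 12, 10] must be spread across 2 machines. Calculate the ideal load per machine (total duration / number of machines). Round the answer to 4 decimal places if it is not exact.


Total processing time = 9 + 19 + 11 + 16 + 11 + 15 + 13 + 3 + 12 + 10 = 119
Number of machines = 2
Ideal balanced load = 119 / 2 = 59.5

59.5


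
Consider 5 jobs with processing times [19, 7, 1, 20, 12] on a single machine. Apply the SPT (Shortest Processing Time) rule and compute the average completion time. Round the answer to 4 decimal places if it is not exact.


Sort jobs by processing time (SPT order): [1, 7, 12, 19, 20]
Compute completion times sequentially:
  Job 1: processing = 1, completes at 1
  Job 2: processing = 7, completes at 8
  Job 3: processing = 12, completes at 20
  Job 4: processing = 19, completes at 39
  Job 5: processing = 20, completes at 59
Sum of completion times = 127
Average completion time = 127/5 = 25.4

25.4


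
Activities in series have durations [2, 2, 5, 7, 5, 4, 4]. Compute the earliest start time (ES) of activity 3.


Activity 3 starts after activities 1 through 2 complete.
Predecessor durations: [2, 2]
ES = 2 + 2 = 4

4


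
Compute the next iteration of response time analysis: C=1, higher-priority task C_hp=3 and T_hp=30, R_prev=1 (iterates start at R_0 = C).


R_next = C + ceil(R_prev / T_hp) * C_hp
ceil(1 / 30) = ceil(0.0333) = 1
Interference = 1 * 3 = 3
R_next = 1 + 3 = 4

4


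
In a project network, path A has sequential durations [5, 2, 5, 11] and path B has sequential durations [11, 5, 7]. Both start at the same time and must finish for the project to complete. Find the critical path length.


Path A total = 5 + 2 + 5 + 11 = 23
Path B total = 11 + 5 + 7 = 23
Critical path = longest path = max(23, 23) = 23

23


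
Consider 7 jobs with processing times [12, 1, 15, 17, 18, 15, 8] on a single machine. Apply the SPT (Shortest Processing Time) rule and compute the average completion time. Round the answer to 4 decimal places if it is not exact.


Sort jobs by processing time (SPT order): [1, 8, 12, 15, 15, 17, 18]
Compute completion times sequentially:
  Job 1: processing = 1, completes at 1
  Job 2: processing = 8, completes at 9
  Job 3: processing = 12, completes at 21
  Job 4: processing = 15, completes at 36
  Job 5: processing = 15, completes at 51
  Job 6: processing = 17, completes at 68
  Job 7: processing = 18, completes at 86
Sum of completion times = 272
Average completion time = 272/7 = 38.8571

38.8571


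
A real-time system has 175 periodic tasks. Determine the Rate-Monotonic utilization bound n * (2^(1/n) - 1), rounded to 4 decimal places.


Compute 2^(1/175) = 1.0039686955
Subtract 1: 1.0039686955 - 1 = 0.0039686955
Multiply by n: 175 * 0.0039686955 = 0.6945217125
Round to 4 dp: 0.6945

0.6945


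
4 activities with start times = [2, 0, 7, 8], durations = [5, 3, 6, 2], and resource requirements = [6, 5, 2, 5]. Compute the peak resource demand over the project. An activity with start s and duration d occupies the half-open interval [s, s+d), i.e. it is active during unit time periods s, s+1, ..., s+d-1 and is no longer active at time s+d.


Each activity i is active on [start_i, start_i + duration_i).
Compute total resource usage per time slot:
  t=0: active resources = [5], total = 5
  t=1: active resources = [5], total = 5
  t=2: active resources = [6, 5], total = 11
  t=3: active resources = [6], total = 6
  t=4: active resources = [6], total = 6
  t=5: active resources = [6], total = 6
  t=6: active resources = [6], total = 6
  t=7: active resources = [2], total = 2
  t=8: active resources = [2, 5], total = 7
  t=9: active resources = [2, 5], total = 7
  t=10: active resources = [2], total = 2
  t=11: active resources = [2], total = 2
  t=12: active resources = [2], total = 2
Peak resource demand = 11

11


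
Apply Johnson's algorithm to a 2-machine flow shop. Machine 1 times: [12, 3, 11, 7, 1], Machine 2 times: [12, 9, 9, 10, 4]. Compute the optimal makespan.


Apply Johnson's rule:
  Group 1 (a <= b): [(5, 1, 4), (2, 3, 9), (4, 7, 10), (1, 12, 12)]
  Group 2 (a > b): [(3, 11, 9)]
Optimal job order: [5, 2, 4, 1, 3]
Schedule:
  Job 5: M1 done at 1, M2 done at 5
  Job 2: M1 done at 4, M2 done at 14
  Job 4: M1 done at 11, M2 done at 24
  Job 1: M1 done at 23, M2 done at 36
  Job 3: M1 done at 34, M2 done at 45
Makespan = 45

45


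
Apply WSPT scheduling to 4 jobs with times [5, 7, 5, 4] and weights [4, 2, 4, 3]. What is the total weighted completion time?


Compute p/w ratios and sort ascending (WSPT): [(5, 4), (5, 4), (4, 3), (7, 2)]
Compute weighted completion times:
  Job (p=5,w=4): C=5, w*C=4*5=20
  Job (p=5,w=4): C=10, w*C=4*10=40
  Job (p=4,w=3): C=14, w*C=3*14=42
  Job (p=7,w=2): C=21, w*C=2*21=42
Total weighted completion time = 144

144


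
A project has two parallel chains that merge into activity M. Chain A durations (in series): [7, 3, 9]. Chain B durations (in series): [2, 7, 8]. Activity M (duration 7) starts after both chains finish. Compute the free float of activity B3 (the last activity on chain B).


ES(B3) = sum of predecessors on chain B = 9
EF(B3) = ES + duration = 9 + 8 = 17
Successor of B3 is M. ES(M) = max(sum(A), sum(B)) = max(19, 17) = 19
Free float = ES(successor) - EF(current) = 19 - 17 = 2

2


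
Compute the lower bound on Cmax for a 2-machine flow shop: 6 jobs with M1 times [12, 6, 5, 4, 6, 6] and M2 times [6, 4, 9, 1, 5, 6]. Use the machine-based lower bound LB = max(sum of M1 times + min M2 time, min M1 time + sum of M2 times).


LB1 = sum(M1 times) + min(M2 times) = 39 + 1 = 40
LB2 = min(M1 times) + sum(M2 times) = 4 + 31 = 35
Lower bound = max(LB1, LB2) = max(40, 35) = 40

40


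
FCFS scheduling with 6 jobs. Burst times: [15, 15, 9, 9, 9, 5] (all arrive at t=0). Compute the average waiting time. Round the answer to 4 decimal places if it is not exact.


FCFS order (as given): [15, 15, 9, 9, 9, 5]
Waiting times:
  Job 1: wait = 0
  Job 2: wait = 15
  Job 3: wait = 30
  Job 4: wait = 39
  Job 5: wait = 48
  Job 6: wait = 57
Sum of waiting times = 189
Average waiting time = 189/6 = 31.5

31.5


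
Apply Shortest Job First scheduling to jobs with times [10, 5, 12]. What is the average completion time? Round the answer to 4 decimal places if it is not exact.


SJF order (ascending): [5, 10, 12]
Completion times:
  Job 1: burst=5, C=5
  Job 2: burst=10, C=15
  Job 3: burst=12, C=27
Average completion = 47/3 = 15.6667

15.6667


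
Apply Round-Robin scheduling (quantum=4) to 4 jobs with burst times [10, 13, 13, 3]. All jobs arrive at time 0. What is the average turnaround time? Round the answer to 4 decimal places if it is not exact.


Time quantum = 4
Execution trace:
  J1 runs 4 units, time = 4
  J2 runs 4 units, time = 8
  J3 runs 4 units, time = 12
  J4 runs 3 units, time = 15
  J1 runs 4 units, time = 19
  J2 runs 4 units, time = 23
  J3 runs 4 units, time = 27
  J1 runs 2 units, time = 29
  J2 runs 4 units, time = 33
  J3 runs 4 units, time = 37
  J2 runs 1 units, time = 38
  J3 runs 1 units, time = 39
Finish times: [29, 38, 39, 15]
Average turnaround = 121/4 = 30.25

30.25


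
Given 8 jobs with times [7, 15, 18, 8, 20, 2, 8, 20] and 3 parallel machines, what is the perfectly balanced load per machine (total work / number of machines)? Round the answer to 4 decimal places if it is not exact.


Total processing time = 7 + 15 + 18 + 8 + 20 + 2 + 8 + 20 = 98
Number of machines = 3
Ideal balanced load = 98 / 3 = 32.6667

32.6667


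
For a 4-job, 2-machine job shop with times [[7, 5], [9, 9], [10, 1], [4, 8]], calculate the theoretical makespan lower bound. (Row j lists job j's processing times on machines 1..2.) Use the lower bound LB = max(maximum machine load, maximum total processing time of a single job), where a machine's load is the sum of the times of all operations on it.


Machine loads:
  Machine 1: 7 + 9 + 10 + 4 = 30
  Machine 2: 5 + 9 + 1 + 8 = 23
Max machine load = 30
Job totals:
  Job 1: 12
  Job 2: 18
  Job 3: 11
  Job 4: 12
Max job total = 18
Lower bound = max(30, 18) = 30

30


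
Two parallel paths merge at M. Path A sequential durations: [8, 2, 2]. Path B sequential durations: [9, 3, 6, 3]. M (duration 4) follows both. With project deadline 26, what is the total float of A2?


Forward pass: ES(A2) = sum of predecessors on chain A = 8
EF = ES + duration = 8 + 2 = 10
Backward pass: LF(M) = deadline = 26; LS(M) = 26 - 4 = 22
LF(A2) = LS(M) - sum(successors on chain A) = 22 - 2 = 20
LS = LF - duration = 20 - 2 = 18
Total float = LS - ES = 18 - 8 = 10

10
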